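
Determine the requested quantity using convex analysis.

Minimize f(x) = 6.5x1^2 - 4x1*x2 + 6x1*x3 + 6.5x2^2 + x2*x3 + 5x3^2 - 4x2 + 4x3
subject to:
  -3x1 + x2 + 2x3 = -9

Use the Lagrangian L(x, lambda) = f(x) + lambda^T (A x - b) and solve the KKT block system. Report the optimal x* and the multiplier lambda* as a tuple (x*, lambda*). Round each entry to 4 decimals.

Form the Lagrangian:
  L(x, lambda) = (1/2) x^T Q x + c^T x + lambda^T (A x - b)
Stationarity (grad_x L = 0): Q x + c + A^T lambda = 0.
Primal feasibility: A x = b.

This gives the KKT block system:
  [ Q   A^T ] [ x     ]   [-c ]
  [ A    0  ] [ lambda ] = [ b ]

Solving the linear system:
  x*      = (1.8578, 0.8381, -2.1323)
  lambda* = (2.6687)
  f(x*)   = 6.0686

x* = (1.8578, 0.8381, -2.1323), lambda* = (2.6687)


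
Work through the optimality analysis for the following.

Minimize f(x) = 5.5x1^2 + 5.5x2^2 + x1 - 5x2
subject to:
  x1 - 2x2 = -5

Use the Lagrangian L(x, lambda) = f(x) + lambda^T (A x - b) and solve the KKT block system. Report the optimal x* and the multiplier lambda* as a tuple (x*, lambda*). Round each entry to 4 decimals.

Form the Lagrangian:
  L(x, lambda) = (1/2) x^T Q x + c^T x + lambda^T (A x - b)
Stationarity (grad_x L = 0): Q x + c + A^T lambda = 0.
Primal feasibility: A x = b.

This gives the KKT block system:
  [ Q   A^T ] [ x     ]   [-c ]
  [ A    0  ] [ lambda ] = [ b ]

Solving the linear system:
  x*      = (-0.8909, 2.0545)
  lambda* = (8.8)
  f(x*)   = 16.4182

x* = (-0.8909, 2.0545), lambda* = (8.8)


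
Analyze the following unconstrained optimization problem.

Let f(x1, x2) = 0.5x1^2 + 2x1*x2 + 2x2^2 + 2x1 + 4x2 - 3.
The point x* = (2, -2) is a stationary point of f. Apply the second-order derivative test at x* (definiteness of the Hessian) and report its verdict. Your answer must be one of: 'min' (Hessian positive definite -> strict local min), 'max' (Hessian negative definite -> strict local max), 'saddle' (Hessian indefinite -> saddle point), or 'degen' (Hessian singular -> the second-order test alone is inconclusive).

Compute the Hessian H = grad^2 f:
  H = [[1, 2], [2, 4]]
Verify stationarity: grad f(x*) = H x* + g = (0, 0).
Eigenvalues of H: 0, 5.
H has a zero eigenvalue (singular; positive semidefinite but not definite), so H is neither positive definite, negative definite, nor indefinite. The second-order test alone is inconclusive -> degen.
(Indeed, f is constant along the null direction of H through x*, so x* is not a strict local extremum.)

degen


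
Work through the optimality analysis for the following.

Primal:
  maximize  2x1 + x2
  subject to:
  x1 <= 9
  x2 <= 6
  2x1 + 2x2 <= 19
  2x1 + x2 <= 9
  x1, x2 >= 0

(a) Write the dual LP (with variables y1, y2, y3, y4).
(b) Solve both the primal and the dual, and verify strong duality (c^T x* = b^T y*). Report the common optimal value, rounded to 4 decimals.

The standard primal-dual pair for 'max c^T x s.t. A x <= b, x >= 0' is:
  Dual:  min b^T y  s.t.  A^T y >= c,  y >= 0.

So the dual LP is:
  minimize  9y1 + 6y2 + 19y3 + 9y4
  subject to:
    y1 + 2y3 + 2y4 >= 2
    y2 + 2y3 + y4 >= 1
    y1, y2, y3, y4 >= 0

Solving the primal: x* = (1.5, 6).
  primal value c^T x* = 9.
Solving the dual: y* = (0, 0, 0, 1).
  dual value b^T y* = 9.
Strong duality: c^T x* = b^T y*. Confirmed.

9


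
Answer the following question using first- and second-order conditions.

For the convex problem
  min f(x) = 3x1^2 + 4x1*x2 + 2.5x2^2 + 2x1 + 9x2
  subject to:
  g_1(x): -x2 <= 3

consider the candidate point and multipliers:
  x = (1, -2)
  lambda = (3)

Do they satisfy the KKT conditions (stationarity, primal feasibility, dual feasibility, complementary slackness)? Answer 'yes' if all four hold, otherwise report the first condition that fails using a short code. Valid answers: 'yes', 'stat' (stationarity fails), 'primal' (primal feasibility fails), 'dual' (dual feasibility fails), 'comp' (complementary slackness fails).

Gradient of f: grad f(x) = Q x + c = (0, 3)
Constraint values g_i(x) = a_i^T x - b_i:
  g_1((1, -2)) = -1
Stationarity residual: grad f(x) + sum_i lambda_i a_i = (0, 0)
  -> stationarity OK
Primal feasibility (all g_i <= 0): OK
Dual feasibility (all lambda_i >= 0): OK
Complementary slackness (lambda_i * g_i(x) = 0 for all i): FAILS

Verdict: the first failing condition is complementary_slackness -> comp.

comp


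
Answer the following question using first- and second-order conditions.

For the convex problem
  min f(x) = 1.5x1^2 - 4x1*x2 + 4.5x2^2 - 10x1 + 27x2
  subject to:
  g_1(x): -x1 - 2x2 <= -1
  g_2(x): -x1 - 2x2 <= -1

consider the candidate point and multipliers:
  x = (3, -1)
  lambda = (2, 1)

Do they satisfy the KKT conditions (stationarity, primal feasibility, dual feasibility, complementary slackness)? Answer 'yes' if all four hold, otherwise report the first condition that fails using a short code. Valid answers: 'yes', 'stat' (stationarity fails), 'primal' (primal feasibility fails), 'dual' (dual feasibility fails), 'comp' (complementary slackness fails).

Gradient of f: grad f(x) = Q x + c = (3, 6)
Constraint values g_i(x) = a_i^T x - b_i:
  g_1((3, -1)) = 0
  g_2((3, -1)) = 0
Stationarity residual: grad f(x) + sum_i lambda_i a_i = (0, 0)
  -> stationarity OK
Primal feasibility (all g_i <= 0): OK
Dual feasibility (all lambda_i >= 0): OK
Complementary slackness (lambda_i * g_i(x) = 0 for all i): OK

Verdict: yes, KKT holds.

yes


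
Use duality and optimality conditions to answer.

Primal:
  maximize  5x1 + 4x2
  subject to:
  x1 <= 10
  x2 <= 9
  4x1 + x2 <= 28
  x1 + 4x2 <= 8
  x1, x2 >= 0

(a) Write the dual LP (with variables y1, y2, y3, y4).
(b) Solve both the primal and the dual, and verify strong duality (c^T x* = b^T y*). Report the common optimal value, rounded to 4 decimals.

The standard primal-dual pair for 'max c^T x s.t. A x <= b, x >= 0' is:
  Dual:  min b^T y  s.t.  A^T y >= c,  y >= 0.

So the dual LP is:
  minimize  10y1 + 9y2 + 28y3 + 8y4
  subject to:
    y1 + 4y3 + y4 >= 5
    y2 + y3 + 4y4 >= 4
    y1, y2, y3, y4 >= 0

Solving the primal: x* = (6.9333, 0.2667).
  primal value c^T x* = 35.7333.
Solving the dual: y* = (0, 0, 1.0667, 0.7333).
  dual value b^T y* = 35.7333.
Strong duality: c^T x* = b^T y*. Confirmed.

35.7333


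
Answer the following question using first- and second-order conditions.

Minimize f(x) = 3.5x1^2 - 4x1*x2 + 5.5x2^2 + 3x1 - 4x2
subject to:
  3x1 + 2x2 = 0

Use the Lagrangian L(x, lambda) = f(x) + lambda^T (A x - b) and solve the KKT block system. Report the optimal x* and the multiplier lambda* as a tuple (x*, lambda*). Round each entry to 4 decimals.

Form the Lagrangian:
  L(x, lambda) = (1/2) x^T Q x + c^T x + lambda^T (A x - b)
Stationarity (grad_x L = 0): Q x + c + A^T lambda = 0.
Primal feasibility: A x = b.

This gives the KKT block system:
  [ Q   A^T ] [ x     ]   [-c ]
  [ A    0  ] [ lambda ] = [ b ]

Solving the linear system:
  x*      = (-0.2057, 0.3086)
  lambda* = (-0.1086)
  f(x*)   = -0.9257

x* = (-0.2057, 0.3086), lambda* = (-0.1086)


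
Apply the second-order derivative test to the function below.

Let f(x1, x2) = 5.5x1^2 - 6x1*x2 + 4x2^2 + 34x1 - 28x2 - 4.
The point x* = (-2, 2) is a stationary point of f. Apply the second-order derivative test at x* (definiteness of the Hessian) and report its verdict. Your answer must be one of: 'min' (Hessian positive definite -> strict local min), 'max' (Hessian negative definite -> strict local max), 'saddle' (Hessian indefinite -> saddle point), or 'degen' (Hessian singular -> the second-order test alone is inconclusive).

Compute the Hessian H = grad^2 f:
  H = [[11, -6], [-6, 8]]
Verify stationarity: grad f(x*) = H x* + g = (0, 0).
Eigenvalues of H: 3.3153, 15.6847.
Both eigenvalues > 0, so H is positive definite -> x* is a strict local min.

min


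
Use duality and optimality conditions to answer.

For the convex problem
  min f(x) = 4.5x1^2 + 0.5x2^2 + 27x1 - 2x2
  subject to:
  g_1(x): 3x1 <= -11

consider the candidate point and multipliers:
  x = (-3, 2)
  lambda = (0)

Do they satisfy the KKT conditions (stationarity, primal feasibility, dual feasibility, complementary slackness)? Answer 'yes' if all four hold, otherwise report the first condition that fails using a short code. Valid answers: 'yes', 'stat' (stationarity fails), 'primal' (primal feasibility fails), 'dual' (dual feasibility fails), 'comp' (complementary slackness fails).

Gradient of f: grad f(x) = Q x + c = (0, 0)
Constraint values g_i(x) = a_i^T x - b_i:
  g_1((-3, 2)) = 2
Stationarity residual: grad f(x) + sum_i lambda_i a_i = (0, 0)
  -> stationarity OK
Primal feasibility (all g_i <= 0): FAILS
Dual feasibility (all lambda_i >= 0): OK
Complementary slackness (lambda_i * g_i(x) = 0 for all i): OK

Verdict: the first failing condition is primal_feasibility -> primal.

primal


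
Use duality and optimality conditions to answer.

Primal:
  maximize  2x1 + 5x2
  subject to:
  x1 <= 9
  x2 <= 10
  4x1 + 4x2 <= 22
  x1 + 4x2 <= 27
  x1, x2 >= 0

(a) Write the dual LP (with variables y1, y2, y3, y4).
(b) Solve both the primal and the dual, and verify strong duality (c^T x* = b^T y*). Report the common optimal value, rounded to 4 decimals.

The standard primal-dual pair for 'max c^T x s.t. A x <= b, x >= 0' is:
  Dual:  min b^T y  s.t.  A^T y >= c,  y >= 0.

So the dual LP is:
  minimize  9y1 + 10y2 + 22y3 + 27y4
  subject to:
    y1 + 4y3 + y4 >= 2
    y2 + 4y3 + 4y4 >= 5
    y1, y2, y3, y4 >= 0

Solving the primal: x* = (0, 5.5).
  primal value c^T x* = 27.5.
Solving the dual: y* = (0, 0, 1.25, 0).
  dual value b^T y* = 27.5.
Strong duality: c^T x* = b^T y*. Confirmed.

27.5


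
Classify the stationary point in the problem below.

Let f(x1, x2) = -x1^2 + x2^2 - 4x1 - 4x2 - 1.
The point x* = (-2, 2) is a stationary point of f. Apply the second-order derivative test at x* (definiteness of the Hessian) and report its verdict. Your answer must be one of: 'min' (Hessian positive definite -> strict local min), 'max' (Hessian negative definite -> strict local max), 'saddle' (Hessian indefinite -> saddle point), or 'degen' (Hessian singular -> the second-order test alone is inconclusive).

Compute the Hessian H = grad^2 f:
  H = [[-2, 0], [0, 2]]
Verify stationarity: grad f(x*) = H x* + g = (0, 0).
Eigenvalues of H: -2, 2.
Eigenvalues have mixed signs, so H is indefinite -> x* is a saddle point.

saddle


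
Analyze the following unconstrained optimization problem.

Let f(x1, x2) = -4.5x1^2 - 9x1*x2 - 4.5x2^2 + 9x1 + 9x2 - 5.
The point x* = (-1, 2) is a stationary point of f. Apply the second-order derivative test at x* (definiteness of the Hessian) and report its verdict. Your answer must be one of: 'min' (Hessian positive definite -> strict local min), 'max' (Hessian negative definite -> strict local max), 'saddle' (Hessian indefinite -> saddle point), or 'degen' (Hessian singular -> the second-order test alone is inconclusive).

Compute the Hessian H = grad^2 f:
  H = [[-9, -9], [-9, -9]]
Verify stationarity: grad f(x*) = H x* + g = (0, 0).
Eigenvalues of H: -18, 0.
H has a zero eigenvalue (singular; negative semidefinite but not definite), so H is neither positive definite, negative definite, nor indefinite. The second-order test alone is inconclusive -> degen.
(Indeed, f is constant along the null direction of H through x*, so x* is not a strict local extremum.)

degen


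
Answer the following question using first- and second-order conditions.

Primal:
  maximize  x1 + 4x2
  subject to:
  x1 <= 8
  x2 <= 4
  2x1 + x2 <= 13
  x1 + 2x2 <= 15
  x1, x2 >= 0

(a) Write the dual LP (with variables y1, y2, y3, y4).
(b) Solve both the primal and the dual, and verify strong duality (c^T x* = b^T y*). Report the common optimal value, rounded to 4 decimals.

The standard primal-dual pair for 'max c^T x s.t. A x <= b, x >= 0' is:
  Dual:  min b^T y  s.t.  A^T y >= c,  y >= 0.

So the dual LP is:
  minimize  8y1 + 4y2 + 13y3 + 15y4
  subject to:
    y1 + 2y3 + y4 >= 1
    y2 + y3 + 2y4 >= 4
    y1, y2, y3, y4 >= 0

Solving the primal: x* = (4.5, 4).
  primal value c^T x* = 20.5.
Solving the dual: y* = (0, 3.5, 0.5, 0).
  dual value b^T y* = 20.5.
Strong duality: c^T x* = b^T y*. Confirmed.

20.5


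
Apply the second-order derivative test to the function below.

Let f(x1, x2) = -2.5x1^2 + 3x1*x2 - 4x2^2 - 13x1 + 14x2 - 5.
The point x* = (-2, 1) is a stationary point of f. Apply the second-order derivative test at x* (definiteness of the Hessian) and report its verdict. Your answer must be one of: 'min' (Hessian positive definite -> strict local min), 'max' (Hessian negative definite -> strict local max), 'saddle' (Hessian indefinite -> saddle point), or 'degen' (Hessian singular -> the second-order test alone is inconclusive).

Compute the Hessian H = grad^2 f:
  H = [[-5, 3], [3, -8]]
Verify stationarity: grad f(x*) = H x* + g = (0, 0).
Eigenvalues of H: -9.8541, -3.1459.
Both eigenvalues < 0, so H is negative definite -> x* is a strict local max.

max


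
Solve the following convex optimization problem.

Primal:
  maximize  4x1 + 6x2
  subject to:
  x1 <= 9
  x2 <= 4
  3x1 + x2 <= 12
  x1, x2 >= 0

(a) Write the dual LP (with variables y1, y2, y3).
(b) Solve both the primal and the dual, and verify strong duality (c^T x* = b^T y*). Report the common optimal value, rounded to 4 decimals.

The standard primal-dual pair for 'max c^T x s.t. A x <= b, x >= 0' is:
  Dual:  min b^T y  s.t.  A^T y >= c,  y >= 0.

So the dual LP is:
  minimize  9y1 + 4y2 + 12y3
  subject to:
    y1 + 3y3 >= 4
    y2 + y3 >= 6
    y1, y2, y3 >= 0

Solving the primal: x* = (2.6667, 4).
  primal value c^T x* = 34.6667.
Solving the dual: y* = (0, 4.6667, 1.3333).
  dual value b^T y* = 34.6667.
Strong duality: c^T x* = b^T y*. Confirmed.

34.6667


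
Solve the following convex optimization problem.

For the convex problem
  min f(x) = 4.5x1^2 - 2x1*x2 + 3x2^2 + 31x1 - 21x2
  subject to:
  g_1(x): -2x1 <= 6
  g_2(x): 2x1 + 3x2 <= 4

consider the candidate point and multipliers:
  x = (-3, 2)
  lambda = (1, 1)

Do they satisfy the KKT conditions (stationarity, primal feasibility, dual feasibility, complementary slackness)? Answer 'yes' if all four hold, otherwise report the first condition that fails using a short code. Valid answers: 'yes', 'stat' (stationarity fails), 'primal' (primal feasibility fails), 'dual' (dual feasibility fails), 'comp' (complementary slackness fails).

Gradient of f: grad f(x) = Q x + c = (0, -3)
Constraint values g_i(x) = a_i^T x - b_i:
  g_1((-3, 2)) = 0
  g_2((-3, 2)) = -4
Stationarity residual: grad f(x) + sum_i lambda_i a_i = (0, 0)
  -> stationarity OK
Primal feasibility (all g_i <= 0): OK
Dual feasibility (all lambda_i >= 0): OK
Complementary slackness (lambda_i * g_i(x) = 0 for all i): FAILS

Verdict: the first failing condition is complementary_slackness -> comp.

comp


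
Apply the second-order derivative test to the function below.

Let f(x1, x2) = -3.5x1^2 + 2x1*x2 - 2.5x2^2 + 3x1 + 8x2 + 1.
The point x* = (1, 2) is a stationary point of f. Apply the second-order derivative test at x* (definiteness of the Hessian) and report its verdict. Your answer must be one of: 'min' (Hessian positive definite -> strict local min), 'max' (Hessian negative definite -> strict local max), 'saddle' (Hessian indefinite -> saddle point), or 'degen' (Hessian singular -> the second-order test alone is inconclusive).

Compute the Hessian H = grad^2 f:
  H = [[-7, 2], [2, -5]]
Verify stationarity: grad f(x*) = H x* + g = (0, 0).
Eigenvalues of H: -8.2361, -3.7639.
Both eigenvalues < 0, so H is negative definite -> x* is a strict local max.

max


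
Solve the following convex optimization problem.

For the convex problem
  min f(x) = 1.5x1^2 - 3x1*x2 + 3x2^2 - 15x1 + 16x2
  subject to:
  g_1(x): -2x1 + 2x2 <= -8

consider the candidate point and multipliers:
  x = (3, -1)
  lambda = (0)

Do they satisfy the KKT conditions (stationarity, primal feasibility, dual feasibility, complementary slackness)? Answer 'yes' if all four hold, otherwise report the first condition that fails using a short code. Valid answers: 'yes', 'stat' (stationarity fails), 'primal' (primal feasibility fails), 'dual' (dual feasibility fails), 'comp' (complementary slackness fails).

Gradient of f: grad f(x) = Q x + c = (-3, 1)
Constraint values g_i(x) = a_i^T x - b_i:
  g_1((3, -1)) = 0
Stationarity residual: grad f(x) + sum_i lambda_i a_i = (-3, 1)
  -> stationarity FAILS
Primal feasibility (all g_i <= 0): OK
Dual feasibility (all lambda_i >= 0): OK
Complementary slackness (lambda_i * g_i(x) = 0 for all i): OK

Verdict: the first failing condition is stationarity -> stat.

stat


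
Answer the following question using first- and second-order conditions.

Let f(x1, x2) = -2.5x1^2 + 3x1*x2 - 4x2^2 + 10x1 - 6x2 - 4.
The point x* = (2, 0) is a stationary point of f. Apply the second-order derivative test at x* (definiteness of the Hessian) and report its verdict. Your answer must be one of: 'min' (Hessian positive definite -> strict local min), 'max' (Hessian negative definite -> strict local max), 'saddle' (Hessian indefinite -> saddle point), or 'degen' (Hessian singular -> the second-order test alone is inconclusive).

Compute the Hessian H = grad^2 f:
  H = [[-5, 3], [3, -8]]
Verify stationarity: grad f(x*) = H x* + g = (0, 0).
Eigenvalues of H: -9.8541, -3.1459.
Both eigenvalues < 0, so H is negative definite -> x* is a strict local max.

max


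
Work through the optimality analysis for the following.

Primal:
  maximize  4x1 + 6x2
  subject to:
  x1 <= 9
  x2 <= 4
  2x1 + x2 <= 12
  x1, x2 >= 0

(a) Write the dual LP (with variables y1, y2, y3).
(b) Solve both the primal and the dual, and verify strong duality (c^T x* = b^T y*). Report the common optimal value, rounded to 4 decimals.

The standard primal-dual pair for 'max c^T x s.t. A x <= b, x >= 0' is:
  Dual:  min b^T y  s.t.  A^T y >= c,  y >= 0.

So the dual LP is:
  minimize  9y1 + 4y2 + 12y3
  subject to:
    y1 + 2y3 >= 4
    y2 + y3 >= 6
    y1, y2, y3 >= 0

Solving the primal: x* = (4, 4).
  primal value c^T x* = 40.
Solving the dual: y* = (0, 4, 2).
  dual value b^T y* = 40.
Strong duality: c^T x* = b^T y*. Confirmed.

40


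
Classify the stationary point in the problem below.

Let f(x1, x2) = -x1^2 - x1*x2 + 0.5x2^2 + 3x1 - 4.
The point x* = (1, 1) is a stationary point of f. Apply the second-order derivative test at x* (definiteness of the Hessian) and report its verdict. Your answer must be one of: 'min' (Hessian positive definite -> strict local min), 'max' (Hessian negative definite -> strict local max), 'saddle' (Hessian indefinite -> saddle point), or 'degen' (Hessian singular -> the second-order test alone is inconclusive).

Compute the Hessian H = grad^2 f:
  H = [[-2, -1], [-1, 1]]
Verify stationarity: grad f(x*) = H x* + g = (0, 0).
Eigenvalues of H: -2.3028, 1.3028.
Eigenvalues have mixed signs, so H is indefinite -> x* is a saddle point.

saddle


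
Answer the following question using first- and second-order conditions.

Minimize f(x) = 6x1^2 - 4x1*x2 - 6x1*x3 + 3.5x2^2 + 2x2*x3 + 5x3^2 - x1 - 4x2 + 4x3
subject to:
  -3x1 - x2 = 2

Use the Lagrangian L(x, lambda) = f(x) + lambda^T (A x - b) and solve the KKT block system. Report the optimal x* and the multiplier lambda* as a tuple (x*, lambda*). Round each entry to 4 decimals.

Form the Lagrangian:
  L(x, lambda) = (1/2) x^T Q x + c^T x + lambda^T (A x - b)
Stationarity (grad_x L = 0): Q x + c + A^T lambda = 0.
Primal feasibility: A x = b.

This gives the KKT block system:
  [ Q   A^T ] [ x     ]   [-c ]
  [ A    0  ] [ lambda ] = [ b ]

Solving the linear system:
  x*      = (-0.721, 0.1631, -0.8652)
  lambda* = (-1.7045)
  f(x*)   = 0.0083

x* = (-0.721, 0.1631, -0.8652), lambda* = (-1.7045)


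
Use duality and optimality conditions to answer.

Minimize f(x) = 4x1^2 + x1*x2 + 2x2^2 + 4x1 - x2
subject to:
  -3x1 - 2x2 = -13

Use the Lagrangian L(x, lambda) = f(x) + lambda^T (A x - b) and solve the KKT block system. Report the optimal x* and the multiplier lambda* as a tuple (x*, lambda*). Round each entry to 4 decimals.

Form the Lagrangian:
  L(x, lambda) = (1/2) x^T Q x + c^T x + lambda^T (A x - b)
Stationarity (grad_x L = 0): Q x + c + A^T lambda = 0.
Primal feasibility: A x = b.

This gives the KKT block system:
  [ Q   A^T ] [ x     ]   [-c ]
  [ A    0  ] [ lambda ] = [ b ]

Solving the linear system:
  x*      = (1.9286, 3.6071)
  lambda* = (7.6786)
  f(x*)   = 51.9643

x* = (1.9286, 3.6071), lambda* = (7.6786)


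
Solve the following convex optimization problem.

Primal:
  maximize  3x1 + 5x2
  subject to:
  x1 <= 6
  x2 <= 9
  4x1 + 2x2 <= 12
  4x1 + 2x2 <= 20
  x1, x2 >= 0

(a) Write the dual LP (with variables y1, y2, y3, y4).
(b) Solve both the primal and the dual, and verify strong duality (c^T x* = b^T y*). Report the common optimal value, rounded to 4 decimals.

The standard primal-dual pair for 'max c^T x s.t. A x <= b, x >= 0' is:
  Dual:  min b^T y  s.t.  A^T y >= c,  y >= 0.

So the dual LP is:
  minimize  6y1 + 9y2 + 12y3 + 20y4
  subject to:
    y1 + 4y3 + 4y4 >= 3
    y2 + 2y3 + 2y4 >= 5
    y1, y2, y3, y4 >= 0

Solving the primal: x* = (0, 6).
  primal value c^T x* = 30.
Solving the dual: y* = (0, 0, 2.5, 0).
  dual value b^T y* = 30.
Strong duality: c^T x* = b^T y*. Confirmed.

30


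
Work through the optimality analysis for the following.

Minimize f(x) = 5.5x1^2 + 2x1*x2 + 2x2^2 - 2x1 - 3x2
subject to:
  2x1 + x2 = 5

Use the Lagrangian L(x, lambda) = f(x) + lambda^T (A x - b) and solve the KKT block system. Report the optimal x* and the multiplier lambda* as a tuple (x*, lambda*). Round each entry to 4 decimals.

Form the Lagrangian:
  L(x, lambda) = (1/2) x^T Q x + c^T x + lambda^T (A x - b)
Stationarity (grad_x L = 0): Q x + c + A^T lambda = 0.
Primal feasibility: A x = b.

This gives the KKT block system:
  [ Q   A^T ] [ x     ]   [-c ]
  [ A    0  ] [ lambda ] = [ b ]

Solving the linear system:
  x*      = (1.3684, 2.2632)
  lambda* = (-8.7895)
  f(x*)   = 17.2105

x* = (1.3684, 2.2632), lambda* = (-8.7895)


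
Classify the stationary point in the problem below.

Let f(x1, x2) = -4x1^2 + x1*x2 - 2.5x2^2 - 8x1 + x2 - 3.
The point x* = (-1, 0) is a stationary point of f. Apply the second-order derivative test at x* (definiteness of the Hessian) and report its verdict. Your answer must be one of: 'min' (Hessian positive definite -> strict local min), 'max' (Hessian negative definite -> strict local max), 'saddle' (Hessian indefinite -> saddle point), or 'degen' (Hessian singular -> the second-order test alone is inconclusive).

Compute the Hessian H = grad^2 f:
  H = [[-8, 1], [1, -5]]
Verify stationarity: grad f(x*) = H x* + g = (0, 0).
Eigenvalues of H: -8.3028, -4.6972.
Both eigenvalues < 0, so H is negative definite -> x* is a strict local max.

max


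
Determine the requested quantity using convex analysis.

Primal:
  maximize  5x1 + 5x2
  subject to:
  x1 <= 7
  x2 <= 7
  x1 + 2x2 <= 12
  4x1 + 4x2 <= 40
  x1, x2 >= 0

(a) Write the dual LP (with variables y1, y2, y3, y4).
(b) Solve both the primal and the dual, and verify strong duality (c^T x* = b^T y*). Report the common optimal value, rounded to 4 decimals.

The standard primal-dual pair for 'max c^T x s.t. A x <= b, x >= 0' is:
  Dual:  min b^T y  s.t.  A^T y >= c,  y >= 0.

So the dual LP is:
  minimize  7y1 + 7y2 + 12y3 + 40y4
  subject to:
    y1 + y3 + 4y4 >= 5
    y2 + 2y3 + 4y4 >= 5
    y1, y2, y3, y4 >= 0

Solving the primal: x* = (7, 2.5).
  primal value c^T x* = 47.5.
Solving the dual: y* = (2.5, 0, 2.5, 0).
  dual value b^T y* = 47.5.
Strong duality: c^T x* = b^T y*. Confirmed.

47.5


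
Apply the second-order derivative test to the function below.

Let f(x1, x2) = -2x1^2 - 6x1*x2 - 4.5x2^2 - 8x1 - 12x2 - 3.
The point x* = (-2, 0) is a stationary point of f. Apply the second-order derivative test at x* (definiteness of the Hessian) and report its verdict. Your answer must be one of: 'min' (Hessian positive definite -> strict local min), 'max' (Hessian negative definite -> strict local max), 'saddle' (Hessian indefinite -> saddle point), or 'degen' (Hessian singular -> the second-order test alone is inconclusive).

Compute the Hessian H = grad^2 f:
  H = [[-4, -6], [-6, -9]]
Verify stationarity: grad f(x*) = H x* + g = (0, 0).
Eigenvalues of H: -13, 0.
H has a zero eigenvalue (singular; negative semidefinite but not definite), so H is neither positive definite, negative definite, nor indefinite. The second-order test alone is inconclusive -> degen.
(Indeed, f is constant along the null direction of H through x*, so x* is not a strict local extremum.)

degen


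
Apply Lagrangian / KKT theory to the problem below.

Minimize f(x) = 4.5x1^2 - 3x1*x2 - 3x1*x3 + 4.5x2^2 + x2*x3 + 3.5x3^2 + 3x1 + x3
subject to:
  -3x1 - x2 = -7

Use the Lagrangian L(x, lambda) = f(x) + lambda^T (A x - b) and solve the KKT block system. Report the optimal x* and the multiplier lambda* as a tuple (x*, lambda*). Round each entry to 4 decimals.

Form the Lagrangian:
  L(x, lambda) = (1/2) x^T Q x + c^T x + lambda^T (A x - b)
Stationarity (grad_x L = 0): Q x + c + A^T lambda = 0.
Primal feasibility: A x = b.

This gives the KKT block system:
  [ Q   A^T ] [ x     ]   [-c ]
  [ A    0  ] [ lambda ] = [ b ]

Solving the linear system:
  x*      = (1.9458, 1.1625, 0.525)
  lambda* = (5.15)
  f(x*)   = 21.2063

x* = (1.9458, 1.1625, 0.525), lambda* = (5.15)


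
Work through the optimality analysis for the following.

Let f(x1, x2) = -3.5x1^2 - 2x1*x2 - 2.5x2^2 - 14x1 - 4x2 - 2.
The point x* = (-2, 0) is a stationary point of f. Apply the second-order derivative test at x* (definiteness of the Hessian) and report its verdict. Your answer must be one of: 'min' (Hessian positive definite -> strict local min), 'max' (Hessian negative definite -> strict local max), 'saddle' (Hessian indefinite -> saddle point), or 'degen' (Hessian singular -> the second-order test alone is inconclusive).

Compute the Hessian H = grad^2 f:
  H = [[-7, -2], [-2, -5]]
Verify stationarity: grad f(x*) = H x* + g = (0, 0).
Eigenvalues of H: -8.2361, -3.7639.
Both eigenvalues < 0, so H is negative definite -> x* is a strict local max.

max


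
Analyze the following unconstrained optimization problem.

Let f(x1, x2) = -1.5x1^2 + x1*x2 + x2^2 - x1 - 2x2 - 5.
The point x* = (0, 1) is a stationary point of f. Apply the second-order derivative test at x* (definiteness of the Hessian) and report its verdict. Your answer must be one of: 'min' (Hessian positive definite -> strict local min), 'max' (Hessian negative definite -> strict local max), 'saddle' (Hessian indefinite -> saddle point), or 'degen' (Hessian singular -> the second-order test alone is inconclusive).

Compute the Hessian H = grad^2 f:
  H = [[-3, 1], [1, 2]]
Verify stationarity: grad f(x*) = H x* + g = (0, 0).
Eigenvalues of H: -3.1926, 2.1926.
Eigenvalues have mixed signs, so H is indefinite -> x* is a saddle point.

saddle


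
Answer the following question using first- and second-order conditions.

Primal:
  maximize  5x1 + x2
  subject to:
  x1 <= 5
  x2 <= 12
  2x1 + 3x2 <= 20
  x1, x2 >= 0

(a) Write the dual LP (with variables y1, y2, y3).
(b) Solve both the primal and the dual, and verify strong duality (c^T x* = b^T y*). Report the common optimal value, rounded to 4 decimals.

The standard primal-dual pair for 'max c^T x s.t. A x <= b, x >= 0' is:
  Dual:  min b^T y  s.t.  A^T y >= c,  y >= 0.

So the dual LP is:
  minimize  5y1 + 12y2 + 20y3
  subject to:
    y1 + 2y3 >= 5
    y2 + 3y3 >= 1
    y1, y2, y3 >= 0

Solving the primal: x* = (5, 3.3333).
  primal value c^T x* = 28.3333.
Solving the dual: y* = (4.3333, 0, 0.3333).
  dual value b^T y* = 28.3333.
Strong duality: c^T x* = b^T y*. Confirmed.

28.3333


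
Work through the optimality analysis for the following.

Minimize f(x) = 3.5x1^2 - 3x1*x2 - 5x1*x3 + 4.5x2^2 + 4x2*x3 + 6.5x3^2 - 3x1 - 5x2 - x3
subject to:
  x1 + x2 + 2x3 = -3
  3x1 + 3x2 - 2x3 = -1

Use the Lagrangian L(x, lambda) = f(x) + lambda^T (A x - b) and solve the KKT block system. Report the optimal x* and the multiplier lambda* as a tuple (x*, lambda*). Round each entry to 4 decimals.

Form the Lagrangian:
  L(x, lambda) = (1/2) x^T Q x + c^T x + lambda^T (A x - b)
Stationarity (grad_x L = 0): Q x + c + A^T lambda = 0.
Primal feasibility: A x = b.

This gives the KKT block system:
  [ Q   A^T ] [ x     ]   [-c ]
  [ A    0  ] [ lambda ] = [ b ]

Solving the linear system:
  x*      = (-1.0455, 0.0455, -1)
  lambda* = (4.5852, 0.2898)
  f(x*)   = 8.9773

x* = (-1.0455, 0.0455, -1), lambda* = (4.5852, 0.2898)


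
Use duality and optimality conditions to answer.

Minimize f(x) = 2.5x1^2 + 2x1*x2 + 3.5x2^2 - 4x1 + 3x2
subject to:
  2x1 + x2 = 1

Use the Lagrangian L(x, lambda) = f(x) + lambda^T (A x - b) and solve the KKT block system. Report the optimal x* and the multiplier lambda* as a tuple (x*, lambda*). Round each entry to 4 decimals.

Form the Lagrangian:
  L(x, lambda) = (1/2) x^T Q x + c^T x + lambda^T (A x - b)
Stationarity (grad_x L = 0): Q x + c + A^T lambda = 0.
Primal feasibility: A x = b.

This gives the KKT block system:
  [ Q   A^T ] [ x     ]   [-c ]
  [ A    0  ] [ lambda ] = [ b ]

Solving the linear system:
  x*      = (0.88, -0.76)
  lambda* = (0.56)
  f(x*)   = -3.18

x* = (0.88, -0.76), lambda* = (0.56)


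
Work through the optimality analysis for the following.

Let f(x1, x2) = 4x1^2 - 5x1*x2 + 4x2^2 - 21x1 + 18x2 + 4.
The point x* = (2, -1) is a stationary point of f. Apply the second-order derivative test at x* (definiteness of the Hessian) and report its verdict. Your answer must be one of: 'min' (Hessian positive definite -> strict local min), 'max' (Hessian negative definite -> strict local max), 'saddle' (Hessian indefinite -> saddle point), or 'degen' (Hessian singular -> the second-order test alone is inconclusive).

Compute the Hessian H = grad^2 f:
  H = [[8, -5], [-5, 8]]
Verify stationarity: grad f(x*) = H x* + g = (0, 0).
Eigenvalues of H: 3, 13.
Both eigenvalues > 0, so H is positive definite -> x* is a strict local min.

min


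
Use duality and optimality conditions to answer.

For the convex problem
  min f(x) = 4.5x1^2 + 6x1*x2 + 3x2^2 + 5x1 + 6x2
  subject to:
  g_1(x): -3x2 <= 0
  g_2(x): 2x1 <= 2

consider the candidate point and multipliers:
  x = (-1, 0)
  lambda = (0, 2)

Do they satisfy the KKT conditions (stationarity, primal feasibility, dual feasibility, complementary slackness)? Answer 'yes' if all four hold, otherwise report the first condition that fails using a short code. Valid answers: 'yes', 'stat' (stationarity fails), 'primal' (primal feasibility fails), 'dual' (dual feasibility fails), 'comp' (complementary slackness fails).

Gradient of f: grad f(x) = Q x + c = (-4, 0)
Constraint values g_i(x) = a_i^T x - b_i:
  g_1((-1, 0)) = 0
  g_2((-1, 0)) = -4
Stationarity residual: grad f(x) + sum_i lambda_i a_i = (0, 0)
  -> stationarity OK
Primal feasibility (all g_i <= 0): OK
Dual feasibility (all lambda_i >= 0): OK
Complementary slackness (lambda_i * g_i(x) = 0 for all i): FAILS

Verdict: the first failing condition is complementary_slackness -> comp.

comp


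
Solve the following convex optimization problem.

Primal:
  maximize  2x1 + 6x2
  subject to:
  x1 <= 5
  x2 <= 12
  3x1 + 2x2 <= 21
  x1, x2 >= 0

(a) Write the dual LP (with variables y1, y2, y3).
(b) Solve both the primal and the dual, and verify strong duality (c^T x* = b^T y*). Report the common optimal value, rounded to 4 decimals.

The standard primal-dual pair for 'max c^T x s.t. A x <= b, x >= 0' is:
  Dual:  min b^T y  s.t.  A^T y >= c,  y >= 0.

So the dual LP is:
  minimize  5y1 + 12y2 + 21y3
  subject to:
    y1 + 3y3 >= 2
    y2 + 2y3 >= 6
    y1, y2, y3 >= 0

Solving the primal: x* = (0, 10.5).
  primal value c^T x* = 63.
Solving the dual: y* = (0, 0, 3).
  dual value b^T y* = 63.
Strong duality: c^T x* = b^T y*. Confirmed.

63


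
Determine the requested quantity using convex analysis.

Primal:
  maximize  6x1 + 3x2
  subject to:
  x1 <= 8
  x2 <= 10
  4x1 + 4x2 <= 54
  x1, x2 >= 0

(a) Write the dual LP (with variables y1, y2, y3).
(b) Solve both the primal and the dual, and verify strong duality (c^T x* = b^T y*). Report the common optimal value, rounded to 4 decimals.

The standard primal-dual pair for 'max c^T x s.t. A x <= b, x >= 0' is:
  Dual:  min b^T y  s.t.  A^T y >= c,  y >= 0.

So the dual LP is:
  minimize  8y1 + 10y2 + 54y3
  subject to:
    y1 + 4y3 >= 6
    y2 + 4y3 >= 3
    y1, y2, y3 >= 0

Solving the primal: x* = (8, 5.5).
  primal value c^T x* = 64.5.
Solving the dual: y* = (3, 0, 0.75).
  dual value b^T y* = 64.5.
Strong duality: c^T x* = b^T y*. Confirmed.

64.5


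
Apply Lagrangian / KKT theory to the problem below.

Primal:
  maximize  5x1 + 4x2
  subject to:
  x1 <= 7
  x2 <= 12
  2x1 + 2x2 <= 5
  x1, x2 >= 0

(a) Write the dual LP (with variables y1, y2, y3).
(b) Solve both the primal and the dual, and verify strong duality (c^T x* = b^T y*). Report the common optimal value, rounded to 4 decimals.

The standard primal-dual pair for 'max c^T x s.t. A x <= b, x >= 0' is:
  Dual:  min b^T y  s.t.  A^T y >= c,  y >= 0.

So the dual LP is:
  minimize  7y1 + 12y2 + 5y3
  subject to:
    y1 + 2y3 >= 5
    y2 + 2y3 >= 4
    y1, y2, y3 >= 0

Solving the primal: x* = (2.5, 0).
  primal value c^T x* = 12.5.
Solving the dual: y* = (0, 0, 2.5).
  dual value b^T y* = 12.5.
Strong duality: c^T x* = b^T y*. Confirmed.

12.5


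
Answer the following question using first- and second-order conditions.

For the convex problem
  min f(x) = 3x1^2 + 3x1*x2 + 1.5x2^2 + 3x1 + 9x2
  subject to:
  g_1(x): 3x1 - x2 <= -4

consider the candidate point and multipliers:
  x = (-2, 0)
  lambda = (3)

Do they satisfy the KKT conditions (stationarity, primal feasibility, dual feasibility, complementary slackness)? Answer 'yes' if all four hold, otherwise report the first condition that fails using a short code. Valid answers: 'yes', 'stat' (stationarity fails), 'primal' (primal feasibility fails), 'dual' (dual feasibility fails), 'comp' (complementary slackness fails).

Gradient of f: grad f(x) = Q x + c = (-9, 3)
Constraint values g_i(x) = a_i^T x - b_i:
  g_1((-2, 0)) = -2
Stationarity residual: grad f(x) + sum_i lambda_i a_i = (0, 0)
  -> stationarity OK
Primal feasibility (all g_i <= 0): OK
Dual feasibility (all lambda_i >= 0): OK
Complementary slackness (lambda_i * g_i(x) = 0 for all i): FAILS

Verdict: the first failing condition is complementary_slackness -> comp.

comp


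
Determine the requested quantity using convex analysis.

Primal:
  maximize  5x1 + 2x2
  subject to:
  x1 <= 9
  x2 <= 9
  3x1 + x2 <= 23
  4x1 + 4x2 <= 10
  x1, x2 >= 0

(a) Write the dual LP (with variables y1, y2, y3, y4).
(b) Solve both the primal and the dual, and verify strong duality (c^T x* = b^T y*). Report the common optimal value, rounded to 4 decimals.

The standard primal-dual pair for 'max c^T x s.t. A x <= b, x >= 0' is:
  Dual:  min b^T y  s.t.  A^T y >= c,  y >= 0.

So the dual LP is:
  minimize  9y1 + 9y2 + 23y3 + 10y4
  subject to:
    y1 + 3y3 + 4y4 >= 5
    y2 + y3 + 4y4 >= 2
    y1, y2, y3, y4 >= 0

Solving the primal: x* = (2.5, 0).
  primal value c^T x* = 12.5.
Solving the dual: y* = (0, 0, 0, 1.25).
  dual value b^T y* = 12.5.
Strong duality: c^T x* = b^T y*. Confirmed.

12.5


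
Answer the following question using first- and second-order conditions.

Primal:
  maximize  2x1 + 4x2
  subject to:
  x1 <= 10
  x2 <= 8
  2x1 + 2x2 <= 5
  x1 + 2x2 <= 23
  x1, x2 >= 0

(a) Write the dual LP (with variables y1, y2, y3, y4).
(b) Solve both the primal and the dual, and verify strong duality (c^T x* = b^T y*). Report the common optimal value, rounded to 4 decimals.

The standard primal-dual pair for 'max c^T x s.t. A x <= b, x >= 0' is:
  Dual:  min b^T y  s.t.  A^T y >= c,  y >= 0.

So the dual LP is:
  minimize  10y1 + 8y2 + 5y3 + 23y4
  subject to:
    y1 + 2y3 + y4 >= 2
    y2 + 2y3 + 2y4 >= 4
    y1, y2, y3, y4 >= 0

Solving the primal: x* = (0, 2.5).
  primal value c^T x* = 10.
Solving the dual: y* = (0, 0, 2, 0).
  dual value b^T y* = 10.
Strong duality: c^T x* = b^T y*. Confirmed.

10


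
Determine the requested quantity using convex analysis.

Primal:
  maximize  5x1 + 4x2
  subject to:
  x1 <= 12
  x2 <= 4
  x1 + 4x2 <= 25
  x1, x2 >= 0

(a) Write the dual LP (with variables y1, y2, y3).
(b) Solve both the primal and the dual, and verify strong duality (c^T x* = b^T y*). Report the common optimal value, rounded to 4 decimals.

The standard primal-dual pair for 'max c^T x s.t. A x <= b, x >= 0' is:
  Dual:  min b^T y  s.t.  A^T y >= c,  y >= 0.

So the dual LP is:
  minimize  12y1 + 4y2 + 25y3
  subject to:
    y1 + y3 >= 5
    y2 + 4y3 >= 4
    y1, y2, y3 >= 0

Solving the primal: x* = (12, 3.25).
  primal value c^T x* = 73.
Solving the dual: y* = (4, 0, 1).
  dual value b^T y* = 73.
Strong duality: c^T x* = b^T y*. Confirmed.

73


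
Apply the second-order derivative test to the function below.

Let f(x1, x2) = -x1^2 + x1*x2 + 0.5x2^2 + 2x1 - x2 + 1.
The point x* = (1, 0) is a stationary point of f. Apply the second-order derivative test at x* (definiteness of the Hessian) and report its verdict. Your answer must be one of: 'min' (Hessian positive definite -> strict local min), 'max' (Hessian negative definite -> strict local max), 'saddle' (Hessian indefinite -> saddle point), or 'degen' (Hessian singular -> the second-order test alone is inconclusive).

Compute the Hessian H = grad^2 f:
  H = [[-2, 1], [1, 1]]
Verify stationarity: grad f(x*) = H x* + g = (0, 0).
Eigenvalues of H: -2.3028, 1.3028.
Eigenvalues have mixed signs, so H is indefinite -> x* is a saddle point.

saddle


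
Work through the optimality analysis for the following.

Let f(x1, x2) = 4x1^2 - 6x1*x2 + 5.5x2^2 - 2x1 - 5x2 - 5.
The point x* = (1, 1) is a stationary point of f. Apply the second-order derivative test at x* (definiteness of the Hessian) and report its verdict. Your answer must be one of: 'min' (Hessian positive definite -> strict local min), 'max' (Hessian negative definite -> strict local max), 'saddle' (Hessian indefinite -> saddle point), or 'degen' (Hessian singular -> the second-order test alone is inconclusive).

Compute the Hessian H = grad^2 f:
  H = [[8, -6], [-6, 11]]
Verify stationarity: grad f(x*) = H x* + g = (0, 0).
Eigenvalues of H: 3.3153, 15.6847.
Both eigenvalues > 0, so H is positive definite -> x* is a strict local min.

min


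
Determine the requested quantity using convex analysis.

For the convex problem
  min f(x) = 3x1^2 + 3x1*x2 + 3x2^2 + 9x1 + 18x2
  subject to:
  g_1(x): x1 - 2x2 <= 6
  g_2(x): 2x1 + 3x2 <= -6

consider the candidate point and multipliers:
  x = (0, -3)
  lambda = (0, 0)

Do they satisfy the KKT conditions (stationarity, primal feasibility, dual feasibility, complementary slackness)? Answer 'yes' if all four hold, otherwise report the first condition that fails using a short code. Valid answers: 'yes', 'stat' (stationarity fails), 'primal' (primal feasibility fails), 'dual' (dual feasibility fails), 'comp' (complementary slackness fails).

Gradient of f: grad f(x) = Q x + c = (0, 0)
Constraint values g_i(x) = a_i^T x - b_i:
  g_1((0, -3)) = 0
  g_2((0, -3)) = -3
Stationarity residual: grad f(x) + sum_i lambda_i a_i = (0, 0)
  -> stationarity OK
Primal feasibility (all g_i <= 0): OK
Dual feasibility (all lambda_i >= 0): OK
Complementary slackness (lambda_i * g_i(x) = 0 for all i): OK

Verdict: yes, KKT holds.

yes


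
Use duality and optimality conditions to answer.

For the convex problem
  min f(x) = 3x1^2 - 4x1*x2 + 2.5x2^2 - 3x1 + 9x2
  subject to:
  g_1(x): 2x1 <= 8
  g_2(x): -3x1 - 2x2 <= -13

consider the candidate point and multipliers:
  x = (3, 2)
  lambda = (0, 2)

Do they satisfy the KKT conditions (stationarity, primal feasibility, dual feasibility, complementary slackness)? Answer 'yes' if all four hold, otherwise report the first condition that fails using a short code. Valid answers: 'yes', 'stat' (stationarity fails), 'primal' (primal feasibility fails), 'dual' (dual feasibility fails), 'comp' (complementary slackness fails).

Gradient of f: grad f(x) = Q x + c = (7, 7)
Constraint values g_i(x) = a_i^T x - b_i:
  g_1((3, 2)) = -2
  g_2((3, 2)) = 0
Stationarity residual: grad f(x) + sum_i lambda_i a_i = (1, 3)
  -> stationarity FAILS
Primal feasibility (all g_i <= 0): OK
Dual feasibility (all lambda_i >= 0): OK
Complementary slackness (lambda_i * g_i(x) = 0 for all i): OK

Verdict: the first failing condition is stationarity -> stat.

stat
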